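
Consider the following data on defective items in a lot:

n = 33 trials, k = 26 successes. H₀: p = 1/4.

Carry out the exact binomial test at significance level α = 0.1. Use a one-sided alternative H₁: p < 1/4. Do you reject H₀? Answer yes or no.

reject H₀: no

Exact binomial: n=33, k=26, p₀=1/4=0.2500
P(X≤26) from Σ C(n,i)·p₀^i·(1−p₀)^(n−i)
p-value (one-sided, H₁ less) = 1.00000
At α=0.1: p ≥ α → fail to reject H₀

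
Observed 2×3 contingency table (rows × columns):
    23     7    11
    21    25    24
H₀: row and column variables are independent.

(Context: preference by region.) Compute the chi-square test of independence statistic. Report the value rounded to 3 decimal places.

Row totals [41, 70], col totals [44, 32, 35], n=111
χ² = (23−16.25)²/16.25 + (7−11.82)²/11.82 + (11−12.93)²/12.93 + (21−27.75)²/27.75 + (25−20.18)²/20.18 + (24−22.07)²/22.07 = 8.0150
df = 2

test statistic = 8.015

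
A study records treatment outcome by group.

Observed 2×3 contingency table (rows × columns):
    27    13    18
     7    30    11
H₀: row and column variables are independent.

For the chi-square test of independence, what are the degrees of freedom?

degrees of freedom = 2

df = (r−1)(c−1) = (2−1)·(3−1) = 2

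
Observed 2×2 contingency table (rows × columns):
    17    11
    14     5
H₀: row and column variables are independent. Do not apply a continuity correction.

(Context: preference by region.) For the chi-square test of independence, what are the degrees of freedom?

degrees of freedom = 1

df = (r−1)(c−1) = (2−1)·(2−1) = 1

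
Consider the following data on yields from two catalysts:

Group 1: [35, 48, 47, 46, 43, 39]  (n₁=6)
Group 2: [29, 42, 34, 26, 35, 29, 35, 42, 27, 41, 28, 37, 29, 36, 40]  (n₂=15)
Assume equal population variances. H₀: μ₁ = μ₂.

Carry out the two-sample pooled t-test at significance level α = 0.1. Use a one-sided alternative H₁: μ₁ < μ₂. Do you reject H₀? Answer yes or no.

x̄₁=43.000, s₁=5.099, n₁=6
x̄₂=34.000, s₂=5.682, n₂=15
s_p² = [5·5.099² + 14·5.682²]/19 = 30.6316
SE = √(s_p²·(1/6+1/15)) = 2.6735
t = (43.000−34.000)/2.6735 = 3.3664
df = 19
p-value (one-sided, H₁ less) = 0.99838
At α=0.1: p ≥ α → fail to reject H₀

reject H₀: no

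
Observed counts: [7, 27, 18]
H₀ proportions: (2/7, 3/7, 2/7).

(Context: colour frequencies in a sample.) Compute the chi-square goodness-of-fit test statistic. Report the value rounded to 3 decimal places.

test statistic = 5.817

n = 52; E_i = n·p_i = [14.86, 22.29, 14.86]
χ² = (7−14.86)²/14.86 + (27−22.29)²/22.29 + (18−14.86)²/14.86 = 5.8173
df = 2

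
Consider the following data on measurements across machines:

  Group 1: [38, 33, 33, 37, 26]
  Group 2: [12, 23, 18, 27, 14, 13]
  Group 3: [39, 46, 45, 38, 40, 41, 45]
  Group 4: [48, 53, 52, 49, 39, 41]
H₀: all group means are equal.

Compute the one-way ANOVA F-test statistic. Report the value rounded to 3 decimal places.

Group means [33.40, 17.83, 42.00, 47.00], grand mean 35.417
SSB = Σnᵢ(x̄ᵢ−x̄)² = 2983.800; SSW = ΣΣ(x−x̄ᵢ)² = 502.033
MSB = 2983.800/3 = 994.6000; MSW = 502.033/20 = 25.1017
F = MSB/MSW = 39.6229
df = (3, 20)

test statistic = 39.623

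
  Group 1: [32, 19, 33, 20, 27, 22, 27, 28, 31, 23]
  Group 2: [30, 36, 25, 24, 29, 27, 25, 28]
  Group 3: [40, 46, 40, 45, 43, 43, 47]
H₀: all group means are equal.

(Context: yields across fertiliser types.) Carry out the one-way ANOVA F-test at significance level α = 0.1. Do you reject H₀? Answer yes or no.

Group means [26.20, 28.00, 43.43], grand mean 31.600
SSB = Σnᵢ(x̄ᵢ−x̄)² = 1374.686; SSW = ΣΣ(x−x̄ᵢ)² = 375.314
MSB = 1374.686/2 = 687.3429; MSW = 375.314/22 = 17.0597
F = MSB/MSW = 40.2903
df = (2, 22)
p-value (upper-tail) = 0.00000
At α=0.1: p < α → reject H₀

reject H₀: yes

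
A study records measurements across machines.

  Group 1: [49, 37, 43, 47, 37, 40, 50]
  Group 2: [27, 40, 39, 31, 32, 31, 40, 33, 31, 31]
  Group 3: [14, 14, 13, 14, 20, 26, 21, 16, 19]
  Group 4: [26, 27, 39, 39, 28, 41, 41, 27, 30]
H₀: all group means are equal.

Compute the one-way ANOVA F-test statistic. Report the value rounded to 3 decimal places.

test statistic = 33.273

Group means [43.29, 33.50, 17.44, 33.11], grand mean 31.229
SSB = Σnᵢ(x̄ᵢ−x̄)² = 2811.132; SSW = ΣΣ(x−x̄ᵢ)² = 873.040
MSB = 2811.132/3 = 937.0439; MSW = 873.040/31 = 28.1626
F = MSB/MSW = 33.2727
df = (3, 31)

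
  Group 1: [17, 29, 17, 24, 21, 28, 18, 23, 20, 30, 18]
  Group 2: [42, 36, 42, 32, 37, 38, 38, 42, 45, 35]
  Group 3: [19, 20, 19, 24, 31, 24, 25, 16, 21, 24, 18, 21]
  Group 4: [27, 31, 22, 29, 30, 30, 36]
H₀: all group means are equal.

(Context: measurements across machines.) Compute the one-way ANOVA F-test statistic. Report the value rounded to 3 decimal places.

test statistic = 35.289

Group means [22.27, 38.70, 21.83, 29.29], grand mean 27.475
SSB = Σnᵢ(x̄ᵢ−x̄)² = 1962.598; SSW = ΣΣ(x−x̄ᵢ)² = 667.377
MSB = 1962.598/3 = 654.1993; MSW = 667.377/36 = 18.5383
F = MSB/MSW = 35.2892
df = (3, 36)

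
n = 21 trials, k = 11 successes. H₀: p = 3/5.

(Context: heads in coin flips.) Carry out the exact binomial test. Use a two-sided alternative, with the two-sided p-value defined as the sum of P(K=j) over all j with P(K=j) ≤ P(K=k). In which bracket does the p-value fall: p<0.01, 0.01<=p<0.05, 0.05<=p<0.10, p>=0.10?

p-value bracket: p>=0.10

Exact binomial: n=21, k=11, p₀=3/5=0.6000
P(X=j) = C(n,j)·p₀^j·(1−p₀)^(n−j); p = Σ P(X=j) over j with P(X=j) ≤ P(X=11)
p-value (two-sided) = 0.50880
→ bracket: p>=0.10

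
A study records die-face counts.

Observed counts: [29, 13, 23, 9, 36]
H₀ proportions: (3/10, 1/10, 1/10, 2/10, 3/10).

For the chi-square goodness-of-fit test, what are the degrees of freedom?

degrees of freedom = 4

df = k − 1 = 5 − 1 = 4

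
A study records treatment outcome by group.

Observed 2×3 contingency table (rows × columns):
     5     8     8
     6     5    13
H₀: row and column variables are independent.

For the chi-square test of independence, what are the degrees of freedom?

df = (r−1)(c−1) = (2−1)·(3−1) = 2

degrees of freedom = 2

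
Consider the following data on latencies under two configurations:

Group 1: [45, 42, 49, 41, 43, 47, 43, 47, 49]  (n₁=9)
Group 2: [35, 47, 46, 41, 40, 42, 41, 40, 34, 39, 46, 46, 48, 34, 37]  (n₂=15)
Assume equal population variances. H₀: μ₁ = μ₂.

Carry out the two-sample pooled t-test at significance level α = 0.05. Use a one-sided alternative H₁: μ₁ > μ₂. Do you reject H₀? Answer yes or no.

reject H₀: yes

x̄₁=45.111, s₁=3.018, n₁=9
x̄₂=41.067, s₂=4.758, n₂=15
s_p² = [8·3.018² + 14·4.758²]/22 = 17.7192
SE = √(s_p²·(1/9+1/15)) = 1.7748
t = (45.111−41.067)/1.7748 = 2.2788
df = 22
p-value (one-sided, H₁ greater) = 0.01637
At α=0.05: p < α → reject H₀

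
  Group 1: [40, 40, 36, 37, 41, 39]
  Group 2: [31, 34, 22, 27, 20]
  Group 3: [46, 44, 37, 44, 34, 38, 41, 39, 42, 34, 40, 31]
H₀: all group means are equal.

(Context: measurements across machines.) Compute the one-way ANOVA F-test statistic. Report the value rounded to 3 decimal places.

Group means [38.83, 26.80, 39.17], grand mean 36.391
SSB = Σnᵢ(x̄ᵢ−x̄)² = 588.178; SSW = ΣΣ(x−x̄ᵢ)² = 389.300
MSB = 588.178/2 = 294.0891; MSW = 389.300/20 = 19.4650
F = MSB/MSW = 15.1086
df = (2, 20)

test statistic = 15.109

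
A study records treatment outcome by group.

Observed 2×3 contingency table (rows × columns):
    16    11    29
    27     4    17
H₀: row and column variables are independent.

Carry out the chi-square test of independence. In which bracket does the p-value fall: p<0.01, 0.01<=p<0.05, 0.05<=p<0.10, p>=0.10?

p-value bracket: 0.01<=p<0.05

Row totals [56, 48], col totals [43, 15, 46], n=104
χ² = (16−23.15)²/23.15 + (11−8.08)²/8.08 + (29−24.77)²/24.77 + (27−19.85)²/19.85 + (4−6.92)²/6.92 + (17−21.23)²/21.23 = 8.6468
df = 2
p-value (upper-tail) = 0.01325
→ bracket: 0.01<=p<0.05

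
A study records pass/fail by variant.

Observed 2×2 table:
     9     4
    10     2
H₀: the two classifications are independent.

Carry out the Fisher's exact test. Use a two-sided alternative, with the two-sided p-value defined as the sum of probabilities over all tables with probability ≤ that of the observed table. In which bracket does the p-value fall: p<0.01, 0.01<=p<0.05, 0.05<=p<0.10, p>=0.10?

p-value bracket: p>=0.10

Margins: r₁=13, r₂=12, c₁=19, c₂=6, n=25
p_obs = C(13,9)·C(12,10)/C(25,19); sum pmf over tables with pmf ≤ p_obs
p-value (two-sided) = 0.64472
→ bracket: p>=0.10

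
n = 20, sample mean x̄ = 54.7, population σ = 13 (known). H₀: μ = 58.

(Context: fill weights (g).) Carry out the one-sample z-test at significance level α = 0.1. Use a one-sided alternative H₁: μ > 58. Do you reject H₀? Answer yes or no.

reject H₀: no

SE = σ/√n = 13/√20 = 2.9069
z = (x̄−μ₀)/SE = (54.7−58)/2.9069 = -1.1352
p-value (one-sided, H₁ greater) = 0.87186
At α=0.1: p ≥ α → fail to reject H₀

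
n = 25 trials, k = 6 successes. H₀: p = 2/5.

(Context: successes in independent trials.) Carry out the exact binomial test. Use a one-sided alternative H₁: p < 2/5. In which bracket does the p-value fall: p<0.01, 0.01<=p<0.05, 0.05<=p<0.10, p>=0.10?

p-value bracket: 0.05<=p<0.10

Exact binomial: n=25, k=6, p₀=2/5=0.4000
P(X≤6) from Σ C(n,i)·p₀^i·(1−p₀)^(n−i)
p-value (one-sided, H₁ less) = 0.07357
→ bracket: 0.05<=p<0.10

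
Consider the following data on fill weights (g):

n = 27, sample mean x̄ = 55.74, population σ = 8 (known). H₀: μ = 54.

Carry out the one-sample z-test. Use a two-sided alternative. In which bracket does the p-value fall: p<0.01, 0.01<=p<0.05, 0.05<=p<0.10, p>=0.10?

p-value bracket: p>=0.10

SE = σ/√n = 8/√27 = 1.5396
z = (x̄−μ₀)/SE = (55.74−54)/1.5396 = 1.1302
p-value (two-sided) = 0.25841
→ bracket: p>=0.10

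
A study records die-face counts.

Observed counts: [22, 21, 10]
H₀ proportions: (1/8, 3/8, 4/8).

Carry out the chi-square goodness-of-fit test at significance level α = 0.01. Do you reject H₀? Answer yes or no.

reject H₀: yes

n = 53; E_i = n·p_i = [6.62, 19.88, 26.50]
χ² = (22−6.62)²/6.62 + (21−19.88)²/19.88 + (10−26.50)²/26.50 = 46.0189
df = 2
p-value (upper-tail) = 0.00000
At α=0.01: p < α → reject H₀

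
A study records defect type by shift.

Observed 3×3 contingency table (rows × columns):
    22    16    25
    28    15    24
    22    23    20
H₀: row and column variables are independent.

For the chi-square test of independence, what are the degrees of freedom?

df = (r−1)(c−1) = (3−1)·(3−1) = 4

degrees of freedom = 4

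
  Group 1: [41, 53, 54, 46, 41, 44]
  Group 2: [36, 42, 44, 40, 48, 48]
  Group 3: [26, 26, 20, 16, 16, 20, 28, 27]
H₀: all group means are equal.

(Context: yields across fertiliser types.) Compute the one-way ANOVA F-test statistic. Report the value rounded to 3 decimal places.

Group means [46.50, 43.00, 22.38], grand mean 35.800
SSB = Σnᵢ(x̄ᵢ−x̄)² = 2439.825; SSW = ΣΣ(x−x̄ᵢ)² = 447.375
MSB = 2439.825/2 = 1219.9125; MSW = 447.375/17 = 26.3162
F = MSB/MSW = 46.3560
df = (2, 17)

test statistic = 46.356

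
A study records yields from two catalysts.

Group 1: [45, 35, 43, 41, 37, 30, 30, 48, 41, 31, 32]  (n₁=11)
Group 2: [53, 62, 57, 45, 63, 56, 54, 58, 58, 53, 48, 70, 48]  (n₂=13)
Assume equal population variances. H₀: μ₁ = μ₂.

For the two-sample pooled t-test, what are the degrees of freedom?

degrees of freedom = 22

df = n₁ + n₂ − 2 = 11 + 13 − 2 = 22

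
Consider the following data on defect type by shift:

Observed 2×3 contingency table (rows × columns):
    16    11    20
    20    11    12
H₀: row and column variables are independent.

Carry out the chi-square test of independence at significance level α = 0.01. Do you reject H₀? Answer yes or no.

reject H₀: no

Row totals [47, 43], col totals [36, 22, 32], n=90
χ² = (16−18.80)²/18.80 + (11−11.49)²/11.49 + (20−16.71)²/16.71 + (20−17.20)²/17.20 + (11−10.51)²/10.51 + (12−15.29)²/15.29 = 2.2712
df = 2
p-value (upper-tail) = 0.32124
At α=0.01: p ≥ α → fail to reject H₀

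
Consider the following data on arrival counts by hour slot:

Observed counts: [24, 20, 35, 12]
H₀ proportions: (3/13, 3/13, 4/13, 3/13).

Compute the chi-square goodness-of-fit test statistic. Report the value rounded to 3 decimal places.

test statistic = 6.083

n = 91; E_i = n·p_i = [21.00, 21.00, 28.00, 21.00]
χ² = (24−21.00)²/21.00 + (20−21.00)²/21.00 + (35−28.00)²/28.00 + (12−21.00)²/21.00 = 6.0833
df = 3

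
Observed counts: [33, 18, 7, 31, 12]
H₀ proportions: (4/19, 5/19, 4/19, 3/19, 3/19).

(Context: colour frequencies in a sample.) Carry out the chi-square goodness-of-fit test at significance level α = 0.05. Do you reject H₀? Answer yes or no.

n = 101; E_i = n·p_i = [21.26, 26.58, 21.26, 15.95, 15.95]
χ² = (33−21.26)²/21.26 + (18−26.58)²/26.58 + (7−21.26)²/21.26 + (31−15.95)²/15.95 + (12−15.95)²/15.95 = 34.0003
df = 4
p-value (upper-tail) = 0.00000
At α=0.05: p < α → reject H₀

reject H₀: yes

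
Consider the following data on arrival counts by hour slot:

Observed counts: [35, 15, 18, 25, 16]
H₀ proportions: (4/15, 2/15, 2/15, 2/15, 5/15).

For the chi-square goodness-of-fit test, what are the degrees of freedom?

df = k − 1 = 5 − 1 = 4

degrees of freedom = 4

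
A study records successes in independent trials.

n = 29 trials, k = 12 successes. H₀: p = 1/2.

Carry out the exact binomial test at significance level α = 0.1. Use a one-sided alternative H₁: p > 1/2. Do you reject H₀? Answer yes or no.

reject H₀: no

Exact binomial: n=29, k=12, p₀=1/2=0.5000
P(X≥12) from Σ C(n,i)·p₀^i·(1−p₀)^(n−i)
p-value (one-sided, H₁ greater) = 0.86753
At α=0.1: p ≥ α → fail to reject H₀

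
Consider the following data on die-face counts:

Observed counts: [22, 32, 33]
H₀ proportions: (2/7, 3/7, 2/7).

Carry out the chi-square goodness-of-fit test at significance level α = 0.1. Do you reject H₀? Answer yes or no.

n = 87; E_i = n·p_i = [24.86, 37.29, 24.86]
χ² = (22−24.86)²/24.86 + (32−37.29)²/37.29 + (33−24.86)²/24.86 = 3.7452
df = 2
p-value (upper-tail) = 0.15372
At α=0.1: p ≥ α → fail to reject H₀

reject H₀: no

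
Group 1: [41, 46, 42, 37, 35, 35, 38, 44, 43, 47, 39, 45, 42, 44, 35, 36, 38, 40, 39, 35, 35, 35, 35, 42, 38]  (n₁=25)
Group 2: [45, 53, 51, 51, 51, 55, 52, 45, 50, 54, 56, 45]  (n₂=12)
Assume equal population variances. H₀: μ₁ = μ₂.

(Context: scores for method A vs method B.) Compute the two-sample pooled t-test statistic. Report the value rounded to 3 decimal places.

x̄₁=39.440, s₁=3.927, n₁=25
x̄₂=50.667, s₂=3.846, n₂=12
s_p² = [24·3.927² + 11·3.846²]/35 = 15.2236
SE = √(s_p²·(1/25+1/12)) = 1.3702
t = (39.440−50.667)/1.3702 = -8.1932
df = 35

test statistic = -8.193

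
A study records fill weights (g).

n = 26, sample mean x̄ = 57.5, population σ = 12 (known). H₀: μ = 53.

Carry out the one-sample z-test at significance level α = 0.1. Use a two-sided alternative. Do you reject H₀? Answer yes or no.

SE = σ/√n = 12/√26 = 2.3534
z = (x̄−μ₀)/SE = (57.5−53)/2.3534 = 1.9121
p-value (two-sided) = 0.05586
At α=0.1: p < α → reject H₀

reject H₀: yes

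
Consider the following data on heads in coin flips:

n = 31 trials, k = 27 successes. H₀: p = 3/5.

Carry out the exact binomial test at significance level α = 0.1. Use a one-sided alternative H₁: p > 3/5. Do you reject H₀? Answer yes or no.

Exact binomial: n=31, k=27, p₀=3/5=0.6000
P(X≥27) from Σ C(n,i)·p₀^i·(1−p₀)^(n−i)
p-value (one-sided, H₁ greater) = 0.00103
At α=0.1: p < α → reject H₀

reject H₀: yes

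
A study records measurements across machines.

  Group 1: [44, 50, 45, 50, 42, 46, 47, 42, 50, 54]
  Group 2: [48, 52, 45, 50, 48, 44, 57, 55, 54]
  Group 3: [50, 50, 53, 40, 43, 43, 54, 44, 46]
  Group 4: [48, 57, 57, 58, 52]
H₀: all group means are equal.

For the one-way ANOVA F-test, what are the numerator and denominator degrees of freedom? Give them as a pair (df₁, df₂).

k = 4 groups, N = 33 total
df = (k−1, N−k) = (4−1, 33−4) = (3, 29)

degrees of freedom = [3, 29]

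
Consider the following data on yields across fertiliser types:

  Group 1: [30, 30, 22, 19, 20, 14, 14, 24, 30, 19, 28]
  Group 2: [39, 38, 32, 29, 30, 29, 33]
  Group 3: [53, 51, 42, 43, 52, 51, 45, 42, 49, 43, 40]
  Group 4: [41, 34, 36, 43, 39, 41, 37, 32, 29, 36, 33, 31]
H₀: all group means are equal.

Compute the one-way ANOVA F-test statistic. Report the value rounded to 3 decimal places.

Group means [22.73, 32.86, 46.45, 36.00], grand mean 34.707
SSB = Σnᵢ(x̄ᵢ−x̄)² = 3140.722; SSW = ΣΣ(x−x̄ᵢ)² = 919.766
MSB = 3140.722/3 = 1046.9072; MSW = 919.766/37 = 24.8585
F = MSB/MSW = 42.1146
df = (3, 37)

test statistic = 42.115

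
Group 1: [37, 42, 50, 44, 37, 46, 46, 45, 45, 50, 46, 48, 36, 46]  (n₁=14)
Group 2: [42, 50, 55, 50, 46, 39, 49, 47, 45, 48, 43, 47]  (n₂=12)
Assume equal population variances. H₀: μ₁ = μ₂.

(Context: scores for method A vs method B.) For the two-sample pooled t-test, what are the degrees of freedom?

df = n₁ + n₂ − 2 = 14 + 12 − 2 = 24

degrees of freedom = 24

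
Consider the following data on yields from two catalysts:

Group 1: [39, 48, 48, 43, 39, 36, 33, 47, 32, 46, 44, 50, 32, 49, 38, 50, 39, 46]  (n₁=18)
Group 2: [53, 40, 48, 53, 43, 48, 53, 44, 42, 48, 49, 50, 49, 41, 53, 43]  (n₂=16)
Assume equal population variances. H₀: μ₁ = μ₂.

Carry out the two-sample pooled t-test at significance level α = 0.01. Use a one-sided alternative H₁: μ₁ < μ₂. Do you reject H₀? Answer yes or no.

reject H₀: yes

x̄₁=42.167, s₁=6.280, n₁=18
x̄₂=47.312, s₂=4.571, n₂=16
s_p² = [17·6.280² + 15·4.571²]/32 = 30.7480
SE = √(s_p²·(1/18+1/16)) = 1.9053
t = (42.167−47.312)/1.9053 = -2.7009
df = 32
p-value (one-sided, H₁ less) = 0.00548
At α=0.01: p < α → reject H₀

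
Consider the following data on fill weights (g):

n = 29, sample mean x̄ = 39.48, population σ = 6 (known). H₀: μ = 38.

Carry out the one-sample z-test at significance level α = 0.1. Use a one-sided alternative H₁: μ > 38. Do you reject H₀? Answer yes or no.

SE = σ/√n = 6/√29 = 1.1142
z = (x̄−μ₀)/SE = (39.48−38)/1.1142 = 1.3283
p-value (one-sided, H₁ greater) = 0.09203
At α=0.1: p < α → reject H₀

reject H₀: yes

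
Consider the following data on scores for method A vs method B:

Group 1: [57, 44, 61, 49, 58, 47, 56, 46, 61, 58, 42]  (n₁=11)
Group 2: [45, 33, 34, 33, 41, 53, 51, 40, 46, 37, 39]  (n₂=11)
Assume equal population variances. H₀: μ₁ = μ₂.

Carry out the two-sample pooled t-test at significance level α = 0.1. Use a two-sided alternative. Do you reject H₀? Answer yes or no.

x̄₁=52.636, s₁=7.103, n₁=11
x̄₂=41.091, s₂=6.949, n₂=11
s_p² = [10·7.103² + 10·6.949²]/20 = 49.3727
SE = √(s_p²·(1/11+1/11)) = 2.9961
t = (52.636−41.091)/2.9961 = 3.8534
df = 20
p-value (two-sided) = 0.00099
At α=0.1: p < α → reject H₀

reject H₀: yes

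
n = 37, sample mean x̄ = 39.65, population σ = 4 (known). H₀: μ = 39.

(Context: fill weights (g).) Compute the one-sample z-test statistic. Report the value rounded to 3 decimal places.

SE = σ/√n = 4/√37 = 0.6576
z = (x̄−μ₀)/SE = (39.65−39)/0.6576 = 0.9884

test statistic = 0.988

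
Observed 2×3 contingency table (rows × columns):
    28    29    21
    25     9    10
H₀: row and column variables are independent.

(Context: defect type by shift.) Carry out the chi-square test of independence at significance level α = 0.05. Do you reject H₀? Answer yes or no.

reject H₀: no

Row totals [78, 44], col totals [53, 38, 31], n=122
χ² = (28−33.89)²/33.89 + (29−24.30)²/24.30 + (21−19.82)²/19.82 + (25−19.11)²/19.11 + (9−13.70)²/13.70 + (10−11.18)²/11.18 = 5.5554
df = 2
p-value (upper-tail) = 0.06218
At α=0.05: p ≥ α → fail to reject H₀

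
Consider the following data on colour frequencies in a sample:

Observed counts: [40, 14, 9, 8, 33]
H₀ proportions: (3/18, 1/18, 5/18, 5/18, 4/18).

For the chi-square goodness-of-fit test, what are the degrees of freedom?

df = k − 1 = 5 − 1 = 4

degrees of freedom = 4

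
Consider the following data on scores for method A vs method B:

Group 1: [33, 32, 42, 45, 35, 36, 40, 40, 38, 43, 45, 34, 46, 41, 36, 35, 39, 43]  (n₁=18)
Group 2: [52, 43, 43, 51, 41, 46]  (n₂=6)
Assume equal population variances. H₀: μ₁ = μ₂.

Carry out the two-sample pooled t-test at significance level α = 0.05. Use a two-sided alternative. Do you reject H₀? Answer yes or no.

x̄₁=39.056, s₁=4.399, n₁=18
x̄₂=46.000, s₂=4.561, n₂=6
s_p² = [17·4.399² + 5·4.561²]/22 = 19.6793
SE = √(s_p²·(1/18+1/6)) = 2.0912
t = (39.056−46.000)/2.0912 = -3.3208
df = 22
p-value (two-sided) = 0.00311
At α=0.05: p < α → reject H₀

reject H₀: yes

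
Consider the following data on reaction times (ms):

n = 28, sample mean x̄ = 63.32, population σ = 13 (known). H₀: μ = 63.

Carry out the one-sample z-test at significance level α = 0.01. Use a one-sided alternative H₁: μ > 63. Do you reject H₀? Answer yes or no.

reject H₀: no

SE = σ/√n = 13/√28 = 2.4568
z = (x̄−μ₀)/SE = (63.32−63)/2.4568 = 0.1303
p-value (one-sided, H₁ greater) = 0.44818
At α=0.01: p ≥ α → fail to reject H₀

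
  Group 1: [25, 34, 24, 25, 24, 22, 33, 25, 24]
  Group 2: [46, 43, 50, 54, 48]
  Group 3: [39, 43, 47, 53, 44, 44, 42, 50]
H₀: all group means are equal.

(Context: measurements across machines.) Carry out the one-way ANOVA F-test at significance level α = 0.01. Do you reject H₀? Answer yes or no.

Group means [26.22, 48.20, 45.25], grand mean 38.136
SSB = Σnᵢ(x̄ᵢ−x̄)² = 2188.735; SSW = ΣΣ(x−x̄ᵢ)² = 355.856
MSB = 2188.735/2 = 1094.3677; MSW = 355.856/19 = 18.7292
F = MSB/MSW = 58.4310
df = (2, 19)
p-value (upper-tail) = 0.00000
At α=0.01: p < α → reject H₀

reject H₀: yes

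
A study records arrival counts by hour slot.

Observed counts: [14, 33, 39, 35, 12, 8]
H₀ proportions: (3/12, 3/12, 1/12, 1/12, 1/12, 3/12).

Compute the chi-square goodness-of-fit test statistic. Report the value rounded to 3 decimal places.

n = 141; E_i = n·p_i = [35.25, 35.25, 11.75, 11.75, 11.75, 35.25]
χ² = (14−35.25)²/35.25 + (33−35.25)²/35.25 + (39−11.75)²/11.75 + (35−11.75)²/11.75 + (12−11.75)²/11.75 + (8−35.25)²/35.25 = 143.2270
df = 5

test statistic = 143.227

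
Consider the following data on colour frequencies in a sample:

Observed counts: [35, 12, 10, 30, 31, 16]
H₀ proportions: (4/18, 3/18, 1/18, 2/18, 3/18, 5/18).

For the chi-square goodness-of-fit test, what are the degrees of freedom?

df = k − 1 = 6 − 1 = 5

degrees of freedom = 5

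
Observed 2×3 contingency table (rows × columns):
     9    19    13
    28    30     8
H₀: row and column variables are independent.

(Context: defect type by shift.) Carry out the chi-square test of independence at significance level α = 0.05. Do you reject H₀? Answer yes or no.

reject H₀: yes

Row totals [41, 66], col totals [37, 49, 21], n=107
χ² = (9−14.18)²/14.18 + (19−18.78)²/18.78 + (13−8.05)²/8.05 + (28−22.82)²/22.82 + (30−30.22)²/30.22 + (8−12.95)²/12.95 = 8.0129
df = 2
p-value (upper-tail) = 0.01820
At α=0.05: p < α → reject H₀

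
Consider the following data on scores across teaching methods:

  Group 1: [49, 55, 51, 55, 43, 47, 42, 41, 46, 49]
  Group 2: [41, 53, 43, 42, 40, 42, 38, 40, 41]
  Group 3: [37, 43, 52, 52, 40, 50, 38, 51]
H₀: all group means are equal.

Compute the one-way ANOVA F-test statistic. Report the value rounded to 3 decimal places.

Group means [47.80, 42.22, 45.38], grand mean 45.222
SSB = Σnᵢ(x̄ᵢ−x̄)² = 147.636; SSW = ΣΣ(x−x̄ᵢ)² = 671.031
MSB = 147.636/2 = 73.8181; MSW = 671.031/24 = 27.9596
F = MSB/MSW = 2.6402
df = (2, 24)

test statistic = 2.640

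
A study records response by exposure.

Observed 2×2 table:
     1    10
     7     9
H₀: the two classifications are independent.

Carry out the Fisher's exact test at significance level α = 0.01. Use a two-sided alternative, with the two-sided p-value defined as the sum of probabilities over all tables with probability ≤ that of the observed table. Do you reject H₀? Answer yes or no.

reject H₀: no

Margins: r₁=11, r₂=16, c₁=8, c₂=19, n=27
p_obs = C(11,1)·C(16,7)/C(27,8); sum pmf over tables with pmf ≤ p_obs
p-value (two-sided) = 0.08990
At α=0.01: p ≥ α → fail to reject H₀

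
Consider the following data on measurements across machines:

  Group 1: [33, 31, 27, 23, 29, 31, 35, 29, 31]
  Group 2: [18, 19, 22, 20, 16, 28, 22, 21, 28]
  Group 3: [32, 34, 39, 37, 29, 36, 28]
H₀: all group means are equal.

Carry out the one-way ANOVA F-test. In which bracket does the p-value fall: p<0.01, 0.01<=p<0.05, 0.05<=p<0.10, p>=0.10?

Group means [29.89, 21.56, 33.57], grand mean 27.920
SSB = Σnᵢ(x̄ᵢ−x̄)² = 623.015; SSW = ΣΣ(x−x̄ᵢ)² = 334.825
MSB = 623.015/2 = 311.5073; MSW = 334.825/22 = 15.2193
F = MSB/MSW = 20.4679
df = (2, 22)
p-value (upper-tail) = 0.00001
→ bracket: p<0.01

p-value bracket: p<0.01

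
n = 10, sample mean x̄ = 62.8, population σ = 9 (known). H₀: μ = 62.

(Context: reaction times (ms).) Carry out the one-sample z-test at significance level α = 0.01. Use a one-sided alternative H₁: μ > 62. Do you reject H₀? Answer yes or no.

reject H₀: no

SE = σ/√n = 9/√10 = 2.8460
z = (x̄−μ₀)/SE = (62.8−62)/2.8460 = 0.2811
p-value (one-sided, H₁ greater) = 0.38932
At α=0.01: p ≥ α → fail to reject H₀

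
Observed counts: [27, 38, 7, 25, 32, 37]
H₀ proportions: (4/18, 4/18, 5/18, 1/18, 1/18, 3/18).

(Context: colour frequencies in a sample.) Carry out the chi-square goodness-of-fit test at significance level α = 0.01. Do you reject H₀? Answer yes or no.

n = 166; E_i = n·p_i = [36.89, 36.89, 46.11, 9.22, 9.22, 27.67]
χ² = (27−36.89)²/36.89 + (38−36.89)²/36.89 + (7−46.11)²/46.11 + (25−9.22)²/9.22 + (32−9.22)²/9.22 + (37−27.67)²/27.67 = 122.2584
df = 5
p-value (upper-tail) = 0.00000
At α=0.01: p < α → reject H₀

reject H₀: yes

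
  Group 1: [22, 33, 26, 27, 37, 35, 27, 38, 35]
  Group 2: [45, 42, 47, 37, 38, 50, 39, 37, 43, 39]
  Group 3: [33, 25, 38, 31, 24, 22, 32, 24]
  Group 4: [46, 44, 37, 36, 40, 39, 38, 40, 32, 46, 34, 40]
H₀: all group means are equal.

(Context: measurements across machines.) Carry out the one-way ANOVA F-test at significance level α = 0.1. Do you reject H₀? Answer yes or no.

reject H₀: yes

Group means [31.11, 41.70, 28.62, 39.33], grand mean 35.846
SSB = Σnᵢ(x̄ᵢ−x̄)² = 1107.546; SSW = ΣΣ(x−x̄ᵢ)² = 877.531
MSB = 1107.546/3 = 369.1821; MSW = 877.531/35 = 25.0723
F = MSB/MSW = 14.7247
df = (3, 35)
p-value (upper-tail) = 0.00000
At α=0.1: p < α → reject H₀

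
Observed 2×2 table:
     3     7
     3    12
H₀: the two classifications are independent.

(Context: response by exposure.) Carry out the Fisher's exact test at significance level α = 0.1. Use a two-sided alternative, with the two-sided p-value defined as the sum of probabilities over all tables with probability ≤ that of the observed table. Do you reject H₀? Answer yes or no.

reject H₀: no

Margins: r₁=10, r₂=15, c₁=6, c₂=19, n=25
p_obs = C(10,3)·C(15,3)/C(25,6); sum pmf over tables with pmf ≤ p_obs
p-value (two-sided) = 0.65316
At α=0.1: p ≥ α → fail to reject H₀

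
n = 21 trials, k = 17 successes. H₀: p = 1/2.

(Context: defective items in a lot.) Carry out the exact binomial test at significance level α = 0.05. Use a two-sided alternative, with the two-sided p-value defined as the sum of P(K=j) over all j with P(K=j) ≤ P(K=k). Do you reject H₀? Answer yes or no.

Exact binomial: n=21, k=17, p₀=1/2=0.5000
P(X=j) = C(n,j)·p₀^j·(1−p₀)^(n−j); p = Σ P(X=j) over j with P(X=j) ≤ P(X=17)
p-value (two-sided) = 0.00720
At α=0.05: p < α → reject H₀

reject H₀: yes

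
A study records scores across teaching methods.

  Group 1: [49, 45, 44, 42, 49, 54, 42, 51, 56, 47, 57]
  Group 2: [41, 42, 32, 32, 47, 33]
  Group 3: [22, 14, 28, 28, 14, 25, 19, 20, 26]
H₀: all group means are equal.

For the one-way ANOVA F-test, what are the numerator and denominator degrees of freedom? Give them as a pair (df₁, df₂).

k = 3 groups, N = 26 total
df = (k−1, N−k) = (3−1, 26−3) = (2, 23)

degrees of freedom = [2, 23]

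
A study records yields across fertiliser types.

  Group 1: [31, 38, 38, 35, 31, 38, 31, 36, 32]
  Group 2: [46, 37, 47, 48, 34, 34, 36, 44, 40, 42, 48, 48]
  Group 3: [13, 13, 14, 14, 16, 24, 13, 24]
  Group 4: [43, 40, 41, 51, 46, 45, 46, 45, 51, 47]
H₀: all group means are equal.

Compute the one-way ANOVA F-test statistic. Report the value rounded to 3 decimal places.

test statistic = 72.847

Group means [34.44, 42.00, 16.38, 45.50], grand mean 35.897
SSB = Σnᵢ(x̄ᵢ−x̄)² = 4436.993; SSW = ΣΣ(x−x̄ᵢ)² = 710.597
MSB = 4436.993/3 = 1478.9975; MSW = 710.597/35 = 20.3028
F = MSB/MSW = 72.8471
df = (3, 35)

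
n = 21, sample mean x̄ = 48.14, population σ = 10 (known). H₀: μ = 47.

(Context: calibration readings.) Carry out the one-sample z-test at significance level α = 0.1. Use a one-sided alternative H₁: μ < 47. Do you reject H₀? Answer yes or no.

SE = σ/√n = 10/√21 = 2.1822
z = (x̄−μ₀)/SE = (48.14−47)/2.1822 = 0.5224
p-value (one-sided, H₁ less) = 0.69931
At α=0.1: p ≥ α → fail to reject H₀

reject H₀: no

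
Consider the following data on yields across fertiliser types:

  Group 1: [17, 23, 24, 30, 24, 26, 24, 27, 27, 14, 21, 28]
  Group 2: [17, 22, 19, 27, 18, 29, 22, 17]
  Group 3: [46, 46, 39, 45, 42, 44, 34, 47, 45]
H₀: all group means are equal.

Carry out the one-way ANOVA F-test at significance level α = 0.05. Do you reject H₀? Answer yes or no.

Group means [23.75, 21.38, 43.11], grand mean 29.103
SSB = Σnᵢ(x̄ᵢ−x̄)² = 2587.676; SSW = ΣΣ(x−x̄ᵢ)² = 519.014
MSB = 2587.676/2 = 1293.8379; MSW = 519.014/26 = 19.9621
F = MSB/MSW = 64.8148
df = (2, 26)
p-value (upper-tail) = 0.00000
At α=0.05: p < α → reject H₀

reject H₀: yes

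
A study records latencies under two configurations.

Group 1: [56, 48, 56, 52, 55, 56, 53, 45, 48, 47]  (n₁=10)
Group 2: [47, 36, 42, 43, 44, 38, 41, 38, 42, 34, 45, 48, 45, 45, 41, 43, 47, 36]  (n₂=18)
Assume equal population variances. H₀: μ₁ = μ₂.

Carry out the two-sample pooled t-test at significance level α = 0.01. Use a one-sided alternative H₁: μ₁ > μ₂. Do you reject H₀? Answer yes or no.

reject H₀: yes

x̄₁=51.600, s₁=4.248, n₁=10
x̄₂=41.944, s₂=4.123, n₂=18
s_p² = [9·4.248² + 17·4.123²]/26 = 17.3594
SE = √(s_p²·(1/10+1/18)) = 1.6433
t = (51.600−41.944)/1.6433 = 5.8758
df = 26
p-value (one-sided, H₁ greater) = 0.00000
At α=0.01: p < α → reject H₀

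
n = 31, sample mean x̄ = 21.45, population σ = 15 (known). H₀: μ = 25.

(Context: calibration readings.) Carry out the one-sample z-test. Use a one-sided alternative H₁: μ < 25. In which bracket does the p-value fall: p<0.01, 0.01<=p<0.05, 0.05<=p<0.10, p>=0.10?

SE = σ/√n = 15/√31 = 2.6941
z = (x̄−μ₀)/SE = (21.45−25)/2.6941 = -1.3177
p-value (one-sided, H₁ less) = 0.09380
→ bracket: 0.05<=p<0.10

p-value bracket: 0.05<=p<0.10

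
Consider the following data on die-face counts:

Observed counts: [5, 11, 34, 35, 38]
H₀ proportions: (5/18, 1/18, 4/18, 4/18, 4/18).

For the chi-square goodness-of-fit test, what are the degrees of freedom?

df = k − 1 = 5 − 1 = 4

degrees of freedom = 4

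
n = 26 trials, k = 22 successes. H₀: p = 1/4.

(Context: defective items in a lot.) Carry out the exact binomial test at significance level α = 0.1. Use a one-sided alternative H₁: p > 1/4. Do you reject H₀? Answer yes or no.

Exact binomial: n=26, k=22, p₀=1/4=0.2500
P(X≥22) from Σ C(n,i)·p₀^i·(1−p₀)^(n−i)
p-value (one-sided, H₁ greater) = 0.00000
At α=0.1: p < α → reject H₀

reject H₀: yes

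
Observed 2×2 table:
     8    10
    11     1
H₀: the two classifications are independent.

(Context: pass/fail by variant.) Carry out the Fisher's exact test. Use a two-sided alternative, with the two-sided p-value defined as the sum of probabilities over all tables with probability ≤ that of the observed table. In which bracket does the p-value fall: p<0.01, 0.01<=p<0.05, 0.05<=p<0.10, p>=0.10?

Margins: r₁=18, r₂=12, c₁=19, c₂=11, n=30
p_obs = C(18,8)·C(12,11)/C(30,19); sum pmf over tables with pmf ≤ p_obs
p-value (two-sided) = 0.01823
→ bracket: 0.01<=p<0.05

p-value bracket: 0.01<=p<0.05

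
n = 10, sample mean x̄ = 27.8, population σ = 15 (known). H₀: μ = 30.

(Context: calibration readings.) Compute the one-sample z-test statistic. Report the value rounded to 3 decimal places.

SE = σ/√n = 15/√10 = 4.7434
z = (x̄−μ₀)/SE = (27.8−30)/4.7434 = -0.4638

test statistic = -0.464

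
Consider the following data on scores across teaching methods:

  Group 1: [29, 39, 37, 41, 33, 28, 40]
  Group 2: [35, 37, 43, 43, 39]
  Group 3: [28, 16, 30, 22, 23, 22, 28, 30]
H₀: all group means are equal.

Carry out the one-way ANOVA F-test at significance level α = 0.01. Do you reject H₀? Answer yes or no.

Group means [35.29, 39.40, 24.88], grand mean 32.150
SSB = Σnᵢ(x̄ᵢ−x̄)² = 755.046; SSW = ΣΣ(x−x̄ᵢ)² = 391.504
MSB = 755.046/2 = 377.5232; MSW = 391.504/17 = 23.0296
F = MSB/MSW = 16.3929
df = (2, 17)
p-value (upper-tail) = 0.00011
At α=0.01: p < α → reject H₀

reject H₀: yes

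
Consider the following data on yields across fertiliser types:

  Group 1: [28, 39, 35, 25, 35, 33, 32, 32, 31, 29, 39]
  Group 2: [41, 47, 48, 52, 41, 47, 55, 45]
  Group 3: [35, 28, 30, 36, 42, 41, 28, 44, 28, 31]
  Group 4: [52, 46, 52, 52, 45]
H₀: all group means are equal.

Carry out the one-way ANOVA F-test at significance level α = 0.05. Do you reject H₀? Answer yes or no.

Group means [32.55, 47.00, 34.30, 49.40], grand mean 38.941
SSB = Σnᵢ(x̄ᵢ−x̄)² = 1731.855; SSW = ΣΣ(x−x̄ᵢ)² = 756.027
MSB = 1731.855/3 = 577.2850; MSW = 756.027/30 = 25.2009
F = MSB/MSW = 22.9073
df = (3, 30)
p-value (upper-tail) = 0.00000
At α=0.05: p < α → reject H₀

reject H₀: yes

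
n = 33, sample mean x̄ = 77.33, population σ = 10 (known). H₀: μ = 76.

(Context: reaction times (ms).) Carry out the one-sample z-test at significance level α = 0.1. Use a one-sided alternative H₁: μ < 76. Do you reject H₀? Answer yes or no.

reject H₀: no

SE = σ/√n = 10/√33 = 1.7408
z = (x̄−μ₀)/SE = (77.33−76)/1.7408 = 0.7640
p-value (one-sided, H₁ less) = 0.77757
At α=0.1: p ≥ α → fail to reject H₀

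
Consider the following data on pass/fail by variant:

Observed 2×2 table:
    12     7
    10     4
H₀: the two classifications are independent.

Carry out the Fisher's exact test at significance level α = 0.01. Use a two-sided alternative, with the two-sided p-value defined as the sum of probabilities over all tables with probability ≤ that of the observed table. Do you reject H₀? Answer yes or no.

Margins: r₁=19, r₂=14, c₁=22, c₂=11, n=33
p_obs = C(19,12)·C(14,10)/C(33,22); sum pmf over tables with pmf ≤ p_obs
p-value (two-sided) = 0.71934
At α=0.01: p ≥ α → fail to reject H₀

reject H₀: no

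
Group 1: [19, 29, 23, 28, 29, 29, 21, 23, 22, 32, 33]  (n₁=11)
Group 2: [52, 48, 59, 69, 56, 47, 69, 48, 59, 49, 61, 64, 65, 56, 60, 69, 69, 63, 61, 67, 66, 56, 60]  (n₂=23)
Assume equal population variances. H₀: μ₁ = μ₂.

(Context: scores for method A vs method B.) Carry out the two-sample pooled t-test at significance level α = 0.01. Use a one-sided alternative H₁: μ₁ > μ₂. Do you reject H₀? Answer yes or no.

reject H₀: no

x̄₁=26.182, s₁=4.729, n₁=11
x̄₂=59.696, s₂=7.233, n₂=23
s_p² = [10·4.729² + 22·7.233²]/32 = 42.9533
SE = √(s_p²·(1/11+1/23)) = 2.4026
t = (26.182−59.696)/2.4026 = -13.9491
df = 32
p-value (one-sided, H₁ greater) = 1.00000
At α=0.01: p ≥ α → fail to reject H₀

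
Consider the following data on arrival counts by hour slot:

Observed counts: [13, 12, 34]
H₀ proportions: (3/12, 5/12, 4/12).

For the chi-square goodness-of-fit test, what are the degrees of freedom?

df = k − 1 = 3 − 1 = 2

degrees of freedom = 2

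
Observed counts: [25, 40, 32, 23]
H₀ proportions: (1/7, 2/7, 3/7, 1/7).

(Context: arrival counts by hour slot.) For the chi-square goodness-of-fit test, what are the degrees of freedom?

df = k − 1 = 4 − 1 = 3

degrees of freedom = 3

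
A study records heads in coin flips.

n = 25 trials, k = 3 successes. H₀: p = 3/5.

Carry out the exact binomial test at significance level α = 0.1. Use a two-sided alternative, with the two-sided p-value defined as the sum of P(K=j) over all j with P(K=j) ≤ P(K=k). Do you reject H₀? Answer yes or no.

reject H₀: yes

Exact binomial: n=25, k=3, p₀=3/5=0.6000
P(X=j) = C(n,j)·p₀^j·(1−p₀)^(n−j); p = Σ P(X=j) over j with P(X=j) ≤ P(X=3)
p-value (two-sided) = 0.00000
At α=0.1: p < α → reject H₀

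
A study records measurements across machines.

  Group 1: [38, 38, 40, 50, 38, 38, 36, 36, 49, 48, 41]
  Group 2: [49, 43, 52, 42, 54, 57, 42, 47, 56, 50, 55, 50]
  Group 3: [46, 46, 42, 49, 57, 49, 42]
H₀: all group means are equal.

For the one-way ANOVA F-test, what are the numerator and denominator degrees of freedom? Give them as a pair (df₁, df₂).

k = 3 groups, N = 30 total
df = (k−1, N−k) = (3−1, 30−3) = (2, 27)

degrees of freedom = [2, 27]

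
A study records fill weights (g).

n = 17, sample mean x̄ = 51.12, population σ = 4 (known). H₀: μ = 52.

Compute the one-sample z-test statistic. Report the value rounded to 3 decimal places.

SE = σ/√n = 4/√17 = 0.9701
z = (x̄−μ₀)/SE = (51.12−52)/0.9701 = -0.9071

test statistic = -0.907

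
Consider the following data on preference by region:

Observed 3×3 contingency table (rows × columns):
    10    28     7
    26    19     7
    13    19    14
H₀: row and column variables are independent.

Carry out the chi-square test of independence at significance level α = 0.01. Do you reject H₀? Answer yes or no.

reject H₀: yes

Row totals [45, 52, 46], col totals [49, 66, 28], n=143
χ² = (10−15.42)²/15.42 + (28−20.77)²/20.77 + (7−8.81)²/8.81 + (26−17.82)²/17.82 + (19−24.00)²/24.00 + (7−10.18)²/10.18 + (13−15.76)²/15.76 + (19−21.23)²/21.23 + (14−9.01)²/9.01 = 14.0738
df = 4
p-value (upper-tail) = 0.00706
At α=0.01: p < α → reject H₀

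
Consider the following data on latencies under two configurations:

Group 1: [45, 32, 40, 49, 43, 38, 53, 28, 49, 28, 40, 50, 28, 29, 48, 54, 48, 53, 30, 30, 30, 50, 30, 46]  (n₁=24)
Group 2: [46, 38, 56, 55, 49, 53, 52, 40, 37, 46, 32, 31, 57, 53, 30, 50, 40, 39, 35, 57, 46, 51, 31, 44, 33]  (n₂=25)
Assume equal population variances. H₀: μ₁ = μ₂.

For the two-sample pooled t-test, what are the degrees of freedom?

df = n₁ + n₂ − 2 = 24 + 25 − 2 = 47

degrees of freedom = 47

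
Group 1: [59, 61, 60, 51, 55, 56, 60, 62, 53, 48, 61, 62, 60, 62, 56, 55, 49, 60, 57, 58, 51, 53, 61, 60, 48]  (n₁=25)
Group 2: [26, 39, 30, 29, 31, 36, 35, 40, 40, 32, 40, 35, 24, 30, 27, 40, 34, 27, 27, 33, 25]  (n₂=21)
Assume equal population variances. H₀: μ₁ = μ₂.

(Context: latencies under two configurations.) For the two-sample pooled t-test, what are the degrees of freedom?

df = n₁ + n₂ − 2 = 25 + 21 − 2 = 44

degrees of freedom = 44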